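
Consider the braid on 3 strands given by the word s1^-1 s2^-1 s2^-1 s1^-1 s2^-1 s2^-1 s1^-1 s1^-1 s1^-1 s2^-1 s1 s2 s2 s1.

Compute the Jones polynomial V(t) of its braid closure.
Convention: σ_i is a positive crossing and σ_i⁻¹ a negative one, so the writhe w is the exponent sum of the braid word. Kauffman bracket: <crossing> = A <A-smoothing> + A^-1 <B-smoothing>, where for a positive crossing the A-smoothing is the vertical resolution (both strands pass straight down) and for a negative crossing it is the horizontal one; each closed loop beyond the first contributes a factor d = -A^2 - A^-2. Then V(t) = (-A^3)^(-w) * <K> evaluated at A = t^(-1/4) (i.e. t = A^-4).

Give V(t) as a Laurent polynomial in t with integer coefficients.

t^-2 + 2*t^-4 - 2*t^-5 + t^-6 - 2*t^-7 + t^-8

Derivation:
The presented braid s1^-1 s2^-1 s2^-1 s1^-1 s2^-1 s2^-1 s1^-1 s1^-1 s1^-1 s2^-1 s1 s2 s2 s1 on 3 strands reduces by inverse Markov moves (closure unchanged at each step):
  Deconjugate: the word is γ·β·γ⁻¹ with γ = s1^-1 (prefix) and γ⁻¹ = s1 (suffix); strip both.
  Deconjugate: the word is γ·β·γ⁻¹ with γ = s2^-1 s2^-1 (prefix) and γ⁻¹ = s2 s2 (suffix); strip both.
  Deconjugate: the word is γ·β·γ⁻¹ with γ = s1^-1 (prefix) and γ⁻¹ = s1 (suffix); strip both.
Reduced to β = s2^-1 s2^-1 s1^-1 s1^-1 s1^-1 s2^-1 on 3 strands, 6 crossings.
Compute on β:
Braid: s2^-1 s2^-1 s1^-1 s1^-1 s1^-1 s2^-1 on 3 strands, 6 crossings.
Writhe w = (#positive) - (#negative) = 0 - 6 = -6.
State-sum expansion of <K>. There are 2^6 = 64 states.
Each crossing splits two ways (0=vertical, 1=horizontal). The state's weight is A^(#A-smoothings - #B-smoothings) * d^(loops - 1).
Tabulate the states by total A-exponent and number of loops L (A-exp: L × count):
  A^6: L=5 ×1
  A^4: L=4 ×6
  A^2: L=3 ×15
  A^0: L=2 ×18, L=4 ×2
  A^-2: L=1 ×9, L=3 ×6
  A^-4: L=2 ×6
  A^-6: L=3 ×1
Each group contributes A^e * Σ count * d^(L-1):
Powers of d = -A^2 - A^-2: d^2 = A^4 + 2 + A^-4; d^3 = -A^6 - 3*A^2 - 3*A^-2 - A^-6; d^4 = A^8 + 4*A^4 + 6 + 4*A^-4 + A^-8.
  A^6 * (d^4) = A^14 + 4*A^10 + 6*A^6 + 4*A^2 + A^-2
  A^4 * (6*d^3) = -6*A^10 - 18*A^6 - 18*A^2 - 6*A^-2
  A^2 * (15*d^2) = 15*A^6 + 30*A^2 + 15*A^-2
  A^0 * (18*d + 2*d^3) = -2*A^6 - 24*A^2 - 24*A^-2 - 2*A^-6
  A^-2 * (9 + 6*d^2) = 6*A^2 + 21*A^-2 + 6*A^-6
  A^-4 * (6*d) = -6*A^-2 - 6*A^-6
  A^-6 * (d^2) = A^-2 + 2*A^-6 + A^-10
Summing the groups: <K> = A^14 - 2*A^10 + A^6 - 2*A^2 + 2*A^-2 + A^-10
Normalise by the writhe: (-A^3)^(-w) = (-A^3)^(6) = A^18, so f(A) = A^18 * <K> = A^32 - 2*A^28 + A^24 - 2*A^20 + 2*A^16 + A^8.
Substitute A = t^(-1/4), i.e. A^e → t^(-e/4): V(t) = t^-2 + 2*t^-4 - 2*t^-5 + t^-6 - 2*t^-7 + t^-8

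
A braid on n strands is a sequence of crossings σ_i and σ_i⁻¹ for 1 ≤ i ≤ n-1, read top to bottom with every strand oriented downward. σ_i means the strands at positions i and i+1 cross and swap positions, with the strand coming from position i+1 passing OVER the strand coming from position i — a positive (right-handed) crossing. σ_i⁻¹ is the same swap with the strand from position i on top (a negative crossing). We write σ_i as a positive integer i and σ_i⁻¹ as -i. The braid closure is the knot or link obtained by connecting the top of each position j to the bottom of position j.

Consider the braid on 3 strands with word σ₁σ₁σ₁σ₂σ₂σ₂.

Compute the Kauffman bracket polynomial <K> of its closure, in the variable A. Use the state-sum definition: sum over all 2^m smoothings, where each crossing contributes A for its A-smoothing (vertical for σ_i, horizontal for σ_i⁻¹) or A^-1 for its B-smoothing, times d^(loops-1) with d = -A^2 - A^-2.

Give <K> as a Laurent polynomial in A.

Braid: s1 s1 s1 s2 s2 s2 on 3 strands, 6 crossings.
Writhe w = (#positive) - (#negative) = 6 - 0 = 6.
State-sum expansion of <K>. There are 2^6 = 64 states.
For each crossing: s=0 is the vertical smoothing, s=1 horizontal. Crossing k contributes A^(sign_k * (1 - 2*s_k)); loop factor d = -A^2 - A^-2.
Tabulate the states by total A-exponent and number of loops L (A-exp: L × count):
  A^6: L=3 ×1
  A^4: L=2 ×6
  A^2: L=1 ×9, L=3 ×6
  A^0: L=2 ×18, L=4 ×2
  A^-2: L=3 ×15
  A^-4: L=4 ×6
  A^-6: L=5 ×1
Each group contributes A^e * Σ count * d^(L-1):
Powers of d = -A^2 - A^-2: d^2 = A^4 + 2 + A^-4; d^3 = -A^6 - 3*A^2 - 3*A^-2 - A^-6; d^4 = A^8 + 4*A^4 + 6 + 4*A^-4 + A^-8.
  A^6 * (d^2) = A^10 + 2*A^6 + A^2
  A^4 * (6*d) = -6*A^6 - 6*A^2
  A^2 * (9 + 6*d^2) = 6*A^6 + 21*A^2 + 6*A^-2
  A^0 * (18*d + 2*d^3) = -2*A^6 - 24*A^2 - 24*A^-2 - 2*A^-6
  A^-2 * (15*d^2) = 15*A^2 + 30*A^-2 + 15*A^-6
  A^-4 * (6*d^3) = -6*A^2 - 18*A^-2 - 18*A^-6 - 6*A^-10
  A^-6 * (d^4) = A^2 + 4*A^-2 + 6*A^-6 + 4*A^-10 + A^-14
Summing the groups: <K> = A^10 + 2*A^2 - 2*A^-2 + A^-6 - 2*A^-10 + A^-14

Answer: A^10 + 2*A^2 - 2*A^-2 + A^-6 - 2*A^-10 + A^-14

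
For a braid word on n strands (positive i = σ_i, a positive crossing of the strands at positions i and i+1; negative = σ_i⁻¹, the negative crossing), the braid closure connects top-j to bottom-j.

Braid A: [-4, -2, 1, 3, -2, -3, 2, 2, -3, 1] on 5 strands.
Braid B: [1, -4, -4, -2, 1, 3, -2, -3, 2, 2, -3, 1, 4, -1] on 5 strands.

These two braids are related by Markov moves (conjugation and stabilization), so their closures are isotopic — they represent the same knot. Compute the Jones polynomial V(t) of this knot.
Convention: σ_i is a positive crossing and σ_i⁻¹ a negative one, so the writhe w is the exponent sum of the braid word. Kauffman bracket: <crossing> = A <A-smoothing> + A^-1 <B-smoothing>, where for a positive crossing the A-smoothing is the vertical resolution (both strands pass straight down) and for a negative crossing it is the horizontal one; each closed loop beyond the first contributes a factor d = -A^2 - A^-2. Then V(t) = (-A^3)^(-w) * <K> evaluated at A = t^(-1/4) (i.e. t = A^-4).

Markov-equivalent braids have isotopic closures, hence identical knot invariants. Strip the Markov moves from each word to reach a common short braid β, then compute V(t) once on β.
Braid A: s4^-1 s2^-1 s1 s3 s2^-1 s3^-1 s2 s2 s3^-1 s1 on 5 strands has no conjugating prefix/suffix or stabilization to strip; take β = s4^-1 s2^-1 s1 s3 s2^-1 s3^-1 s2 s2 s3^-1 s1.
Braid B: s1 s4^-1 s4^-1 s2^-1 s1 s3 s2^-1 s3^-1 s2 s2 s3^-1 s1 s4 s1^-1 on 5 strands reduces by inverse Markov moves (closure unchanged at each step):
  Deconjugate: the word is γ·β·γ⁻¹ with γ = s1 s4^-1 (prefix) and γ⁻¹ = s4 s1^-1 (suffix); strip both.
Reduced to β = s4^-1 s2^-1 s1 s3 s2^-1 s3^-1 s2 s2 s3^-1 s1 on 5 strands, 10 crossings.
Both give the same β = s4^-1 s2^-1 s1 s3 s2^-1 s3^-1 s2 s2 s3^-1 s1 on 5 strands, so one state sum suffices:
Braid: s4^-1 s2^-1 s1 s3 s2^-1 s3^-1 s2 s2 s3^-1 s1 on 5 strands, 10 crossings.
Writhe w = (#positive) - (#negative) = 5 - 5 = 0.
Computing the Kauffman bracket via state sum. There are 2^10 = 1024 states.
Each crossing splits two ways (0=vertical, 1=horizontal). The state's weight is A^(#A-smoothings - #B-smoothings) * d^(loops - 1).
Tabulate the states by total A-exponent and number of loops L (A-exp: L × count):
  A^10: L=4 ×1
  A^8: L=3 ×9, L=5 ×1
  A^6: L=2 ×27, L=4 ×18
  A^4: L=1 ×28, L=3 ×78, L=5 ×14
  A^2: L=2 ×116, L=4 ×88, L=6 ×6
  A^0: L=1 ×27, L=3 ×178, L=5 ×46, L=7 ×1
  A^-2: L=2 ×78, L=4 ×123, L=6 ×9
  A^-4: L=1 ×6, L=3 ×78, L=5 ×36
  A^-6: L=2 ×11, L=4 ×31, L=6 ×3
  A^-8: L=3 ×6, L=5 ×4
  A^-10: L=4 ×1
Each group contributes A^e * Σ count * d^(L-1):
Powers of d = -A^2 - A^-2: d^2 = A^4 + 2 + A^-4; d^3 = -A^6 - 3*A^2 - 3*A^-2 - A^-6; d^4 = A^8 + 4*A^4 + 6 + 4*A^-4 + A^-8; d^5 = -A^10 - 5*A^6 - 10*A^2 - 10*A^-2 - 5*A^-6 - A^-10; d^6 = A^12 + 6*A^8 + 15*A^4 + 20 + 15*A^-4 + 6*A^-8 + A^-12.
  A^10 * (d^3) = -A^16 - 3*A^12 - 3*A^8 - A^4
  A^8 * (9*d^2 + d^4) = A^16 + 13*A^12 + 24*A^8 + 13*A^4 + 1
  A^6 * (27*d + 18*d^3) = -18*A^12 - 81*A^8 - 81*A^4 - 18
  A^4 * (28 + 78*d^2 + 14*d^4) = 14*A^12 + 134*A^8 + 268*A^4 + 134 + 14*A^-4
  A^2 * (116*d + 88*d^3 + 6*d^5) = -6*A^12 - 118*A^8 - 440*A^4 - 440 - 118*A^-4 - 6*A^-8
  A^0 * (27 + 178*d^2 + 46*d^4 + d^6) = A^12 + 52*A^8 + 377*A^4 + 679 + 377*A^-4 + 52*A^-8 + A^-12
  A^-2 * (78*d + 123*d^3 + 9*d^5) = -9*A^8 - 168*A^4 - 537 - 537*A^-4 - 168*A^-8 - 9*A^-12
  A^-4 * (6 + 78*d^2 + 36*d^4) = 36*A^4 + 222 + 378*A^-4 + 222*A^-8 + 36*A^-12
  A^-6 * (11*d + 31*d^3 + 3*d^5) = -3*A^4 - 46 - 134*A^-4 - 134*A^-8 - 46*A^-12 - 3*A^-16
  A^-8 * (6*d^2 + 4*d^4) = 4 + 22*A^-4 + 36*A^-8 + 22*A^-12 + 4*A^-16
  A^-10 * (d^3) = -A^-4 - 3*A^-8 - 3*A^-12 - A^-16
Summing the groups: <K> = A^12 - A^8 + A^4 - 1 + A^-4 - A^-8 + A^-12
Normalise by the writhe: (-A^3)^(-w) = (-A^3)^(0) = 1, so f(A) = 1 * <K> = A^12 - A^8 + A^4 - 1 + A^-4 - A^-8 + A^-12.
Substitute A = t^(-1/4), i.e. A^e → t^(-e/4): V(t) = t^3 - t^2 + t - 1 + t^-1 - t^-2 + t^-3

Answer: t^3 - t^2 + t - 1 + t^-1 - t^-2 + t^-3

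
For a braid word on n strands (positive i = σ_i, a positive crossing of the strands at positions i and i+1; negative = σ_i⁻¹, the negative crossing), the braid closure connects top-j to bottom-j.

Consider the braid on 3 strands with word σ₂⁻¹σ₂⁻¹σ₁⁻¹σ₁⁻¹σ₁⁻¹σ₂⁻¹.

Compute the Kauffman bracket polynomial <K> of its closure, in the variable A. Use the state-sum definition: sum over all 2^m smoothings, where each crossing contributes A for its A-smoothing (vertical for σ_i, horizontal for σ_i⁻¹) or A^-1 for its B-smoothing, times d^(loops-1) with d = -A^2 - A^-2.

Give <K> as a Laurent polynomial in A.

A^14 - 2*A^10 + A^6 - 2*A^2 + 2*A^-2 + A^-10

Derivation:
Braid: s2^-1 s2^-1 s1^-1 s1^-1 s1^-1 s2^-1 on 3 strands, 6 crossings.
Writhe w = (#positive) - (#negative) = 0 - 6 = -6.
State-sum expansion of <K>. There are 2^6 = 64 states.
Smooth each crossing (0=||, 1=⌣⌢); contribution A^(Σ sign_k(1-2s_k)) * d^(L-1).
Tabulate the states by total A-exponent and number of loops L (A-exp: L × count):
  A^6: L=5 ×1
  A^4: L=4 ×6
  A^2: L=3 ×15
  A^0: L=2 ×18, L=4 ×2
  A^-2: L=1 ×9, L=3 ×6
  A^-4: L=2 ×6
  A^-6: L=3 ×1
Each group contributes A^e * Σ count * d^(L-1):
Powers of d = -A^2 - A^-2: d^2 = A^4 + 2 + A^-4; d^3 = -A^6 - 3*A^2 - 3*A^-2 - A^-6; d^4 = A^8 + 4*A^4 + 6 + 4*A^-4 + A^-8.
  A^6 * (d^4) = A^14 + 4*A^10 + 6*A^6 + 4*A^2 + A^-2
  A^4 * (6*d^3) = -6*A^10 - 18*A^6 - 18*A^2 - 6*A^-2
  A^2 * (15*d^2) = 15*A^6 + 30*A^2 + 15*A^-2
  A^0 * (18*d + 2*d^3) = -2*A^6 - 24*A^2 - 24*A^-2 - 2*A^-6
  A^-2 * (9 + 6*d^2) = 6*A^2 + 21*A^-2 + 6*A^-6
  A^-4 * (6*d) = -6*A^-2 - 6*A^-6
  A^-6 * (d^2) = A^-2 + 2*A^-6 + A^-10
Summing the groups: <K> = A^14 - 2*A^10 + A^6 - 2*A^2 + 2*A^-2 + A^-10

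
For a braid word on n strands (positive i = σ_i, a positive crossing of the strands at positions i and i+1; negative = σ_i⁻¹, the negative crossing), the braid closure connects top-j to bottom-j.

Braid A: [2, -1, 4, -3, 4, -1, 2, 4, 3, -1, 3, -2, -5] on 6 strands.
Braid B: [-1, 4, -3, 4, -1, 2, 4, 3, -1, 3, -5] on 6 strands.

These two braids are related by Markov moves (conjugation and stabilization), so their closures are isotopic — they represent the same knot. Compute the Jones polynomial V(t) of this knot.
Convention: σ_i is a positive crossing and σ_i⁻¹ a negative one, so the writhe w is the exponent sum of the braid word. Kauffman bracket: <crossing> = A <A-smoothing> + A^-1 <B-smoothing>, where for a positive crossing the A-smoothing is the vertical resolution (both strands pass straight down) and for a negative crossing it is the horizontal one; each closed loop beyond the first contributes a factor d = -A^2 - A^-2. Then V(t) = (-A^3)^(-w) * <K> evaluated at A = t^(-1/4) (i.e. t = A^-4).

Markov-equivalent braids have isotopic closures, hence identical knot invariants. Strip the Markov moves from each word to reach a common short braid β, then compute V(t) once on β.
Braid A: s2 s1^-1 s4 s3^-1 s4 s1^-1 s2 s4 s3 s1^-1 s3 s2^-1 s5^-1 on 6 strands reduces by inverse Markov moves (closure unchanged at each step):
  Destabilize: the word has the form β·s5^-1 where s5^-1 occurs only as the final letter (β ∈ B_5); drop it and the last strand → 5 strands.
  Deconjugate: the word is γ·β·γ⁻¹ with γ = s2 (prefix) and γ⁻¹ = s2^-1 (suffix); strip both.
Reduced to β = s1^-1 s4 s3^-1 s4 s1^-1 s2 s4 s3 s1^-1 s3 on 5 strands, 10 crossings.
Braid B: s1^-1 s4 s3^-1 s4 s1^-1 s2 s4 s3 s1^-1 s3 s5^-1 on 6 strands reduces by inverse Markov moves (closure unchanged at each step):
  Destabilize: the word has the form β·s5^-1 where s5^-1 occurs only as the final letter (β ∈ B_5); drop it and the last strand → 5 strands.
Reduced to β = s1^-1 s4 s3^-1 s4 s1^-1 s2 s4 s3 s1^-1 s3 on 5 strands, 10 crossings.
Both give the same β = s1^-1 s4 s3^-1 s4 s1^-1 s2 s4 s3 s1^-1 s3 on 5 strands, so one state sum suffices:
Braid: s1^-1 s4 s3^-1 s4 s1^-1 s2 s4 s3 s1^-1 s3 on 5 strands, 10 crossings.
Writhe w = (#positive) - (#negative) = 6 - 4 = 2.
Computing the Kauffman bracket via state sum. There are 2^10 = 1024 states.
Smooth each crossing (0=||, 1=⌣⌢); contribution A^(Σ sign_k(1-2s_k)) * d^(L-1).
Tabulate the states by total A-exponent and number of loops L (A-exp: L × count):
  A^10: L=5 ×1
  A^8: L=4 ×7, L=6 ×3
  A^6: L=3 ×18, L=5 ×26, L=7 ×1
  A^4: L=2 ×21, L=4 ×85, L=6 ×14
  A^2: L=1 ×9, L=3 ×137, L=5 ×62, L=7 ×2
  A^0: L=2 ×105, L=4 ×132, L=6 ×15
  A^-2: L=1 ×30, L=3 ×132, L=5 ×47, L=7 ×1
  A^-4: L=2 ×49, L=4 ×65, L=6 ×6
  A^-6: L=3 ×31, L=5 ×14
  A^-8: L=4 ×9, L=6 ×1
  A^-10: L=5 ×1
Each group contributes A^e * Σ count * d^(L-1):
Powers of d = -A^2 - A^-2: d^2 = A^4 + 2 + A^-4; d^3 = -A^6 - 3*A^2 - 3*A^-2 - A^-6; d^4 = A^8 + 4*A^4 + 6 + 4*A^-4 + A^-8; d^5 = -A^10 - 5*A^6 - 10*A^2 - 10*A^-2 - 5*A^-6 - A^-10; d^6 = A^12 + 6*A^8 + 15*A^4 + 20 + 15*A^-4 + 6*A^-8 + A^-12.
  A^10 * (d^4) = A^18 + 4*A^14 + 6*A^10 + 4*A^6 + A^2
  A^8 * (7*d^3 + 3*d^5) = -3*A^18 - 22*A^14 - 51*A^10 - 51*A^6 - 22*A^2 - 3*A^-2
  A^6 * (18*d^2 + 26*d^4 + d^6) = A^18 + 32*A^14 + 137*A^10 + 212*A^6 + 137*A^2 + 32*A^-2 + A^-6
  A^4 * (21*d + 85*d^3 + 14*d^5) = -14*A^14 - 155*A^10 - 416*A^6 - 416*A^2 - 155*A^-2 - 14*A^-6
  A^2 * (9 + 137*d^2 + 62*d^4 + 2*d^6) = 2*A^14 + 74*A^10 + 415*A^6 + 695*A^2 + 415*A^-2 + 74*A^-6 + 2*A^-10
  A^0 * (105*d + 132*d^3 + 15*d^5) = -15*A^10 - 207*A^6 - 651*A^2 - 651*A^-2 - 207*A^-6 - 15*A^-10
  A^-2 * (30 + 132*d^2 + 47*d^4 + d^6) = A^10 + 53*A^6 + 335*A^2 + 596*A^-2 + 335*A^-6 + 53*A^-10 + A^-14
  A^-4 * (49*d + 65*d^3 + 6*d^5) = -6*A^6 - 95*A^2 - 304*A^-2 - 304*A^-6 - 95*A^-10 - 6*A^-14
  A^-6 * (31*d^2 + 14*d^4) = 14*A^2 + 87*A^-2 + 146*A^-6 + 87*A^-10 + 14*A^-14
  A^-8 * (9*d^3 + d^5) = -A^2 - 14*A^-2 - 37*A^-6 - 37*A^-10 - 14*A^-14 - A^-18
  A^-10 * (d^4) = A^-2 + 4*A^-6 + 6*A^-10 + 4*A^-14 + A^-18
Summing the groups: <K> = -A^18 + 2*A^14 - 3*A^10 + 4*A^6 - 3*A^2 + 4*A^-2 - 2*A^-6 + A^-10 - A^-14
Normalise by the writhe: (-A^3)^(-w) = (-A^3)^(-2) = A^-6, so f(A) = A^-6 * <K> = -A^12 + 2*A^8 - 3*A^4 + 4 - 3*A^-4 + 4*A^-8 - 2*A^-12 + A^-16 - A^-20.
Substitute A = t^(-1/4), i.e. A^e → t^(-e/4): V(t) = -t^5 + t^4 - 2*t^3 + 4*t^2 - 3*t + 4 - 3*t^-1 + 2*t^-2 - t^-3

Answer: -t^5 + t^4 - 2*t^3 + 4*t^2 - 3*t + 4 - 3*t^-1 + 2*t^-2 - t^-3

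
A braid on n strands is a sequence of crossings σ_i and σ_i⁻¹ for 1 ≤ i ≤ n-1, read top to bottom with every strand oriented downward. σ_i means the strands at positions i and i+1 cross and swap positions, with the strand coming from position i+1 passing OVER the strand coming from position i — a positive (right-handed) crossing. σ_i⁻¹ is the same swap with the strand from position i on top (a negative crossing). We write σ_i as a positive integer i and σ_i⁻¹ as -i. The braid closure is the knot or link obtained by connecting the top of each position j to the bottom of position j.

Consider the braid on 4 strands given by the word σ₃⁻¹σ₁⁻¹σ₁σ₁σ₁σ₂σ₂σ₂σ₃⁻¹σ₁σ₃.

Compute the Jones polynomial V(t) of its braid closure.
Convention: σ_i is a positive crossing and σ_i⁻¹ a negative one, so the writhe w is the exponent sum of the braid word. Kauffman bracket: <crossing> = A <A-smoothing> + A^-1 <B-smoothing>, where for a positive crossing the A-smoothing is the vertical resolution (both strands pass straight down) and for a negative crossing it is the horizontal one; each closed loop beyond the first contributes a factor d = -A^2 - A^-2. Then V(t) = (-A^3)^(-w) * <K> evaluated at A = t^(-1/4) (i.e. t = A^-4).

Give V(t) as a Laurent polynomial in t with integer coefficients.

t^8 - 2*t^7 + t^6 - 2*t^5 + 2*t^4 + t^2

Derivation:
The presented braid s3^-1 s1^-1 s1 s1 s1 s2 s2 s2 s3^-1 s1 s3 on 4 strands reduces by inverse Markov moves (closure unchanged at each step):
  Deconjugate: the word is γ·β·γ⁻¹ with γ = s3^-1 s1^-1 (prefix) and γ⁻¹ = s1 s3 (suffix); strip both.
  Destabilize: the word has the form β·s3^-1 where s3^-1 occurs only as the final letter (β ∈ B_3); drop it and the last strand → 3 strands.
Reduced to β = s1 s1 s1 s2 s2 s2 on 3 strands, 6 crossings.
Compute on β:
Braid: s1 s1 s1 s2 s2 s2 on 3 strands, 6 crossings.
Writhe w = (#positive) - (#negative) = 6 - 0 = 6.
Enumerate smoothing states for the bracket polynomial. There are 2^6 = 64 states.
Smooth each crossing (0=||, 1=⌣⌢); contribution A^(Σ sign_k(1-2s_k)) * d^(L-1).
Tabulate the states by total A-exponent and number of loops L (A-exp: L × count):
  A^6: L=3 ×1
  A^4: L=2 ×6
  A^2: L=1 ×9, L=3 ×6
  A^0: L=2 ×18, L=4 ×2
  A^-2: L=3 ×15
  A^-4: L=4 ×6
  A^-6: L=5 ×1
Each group contributes A^e * Σ count * d^(L-1):
Powers of d = -A^2 - A^-2: d^2 = A^4 + 2 + A^-4; d^3 = -A^6 - 3*A^2 - 3*A^-2 - A^-6; d^4 = A^8 + 4*A^4 + 6 + 4*A^-4 + A^-8.
  A^6 * (d^2) = A^10 + 2*A^6 + A^2
  A^4 * (6*d) = -6*A^6 - 6*A^2
  A^2 * (9 + 6*d^2) = 6*A^6 + 21*A^2 + 6*A^-2
  A^0 * (18*d + 2*d^3) = -2*A^6 - 24*A^2 - 24*A^-2 - 2*A^-6
  A^-2 * (15*d^2) = 15*A^2 + 30*A^-2 + 15*A^-6
  A^-4 * (6*d^3) = -6*A^2 - 18*A^-2 - 18*A^-6 - 6*A^-10
  A^-6 * (d^4) = A^2 + 4*A^-2 + 6*A^-6 + 4*A^-10 + A^-14
Summing the groups: <K> = A^10 + 2*A^2 - 2*A^-2 + A^-6 - 2*A^-10 + A^-14
Normalise by the writhe: (-A^3)^(-w) = (-A^3)^(-6) = A^-18, so f(A) = A^-18 * <K> = A^-8 + 2*A^-16 - 2*A^-20 + A^-24 - 2*A^-28 + A^-32.
Substitute A = t^(-1/4), i.e. A^e → t^(-e/4): V(t) = t^8 - 2*t^7 + t^6 - 2*t^5 + 2*t^4 + t^2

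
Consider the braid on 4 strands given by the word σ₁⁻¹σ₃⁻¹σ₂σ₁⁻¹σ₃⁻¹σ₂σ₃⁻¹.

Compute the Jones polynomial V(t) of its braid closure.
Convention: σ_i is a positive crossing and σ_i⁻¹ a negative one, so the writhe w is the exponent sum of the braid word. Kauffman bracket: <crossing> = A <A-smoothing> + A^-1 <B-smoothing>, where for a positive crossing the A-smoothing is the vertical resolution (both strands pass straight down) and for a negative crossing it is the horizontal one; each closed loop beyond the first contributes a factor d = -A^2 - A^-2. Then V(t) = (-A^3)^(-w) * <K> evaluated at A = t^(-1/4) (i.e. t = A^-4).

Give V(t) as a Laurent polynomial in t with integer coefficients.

t - 2 + 3*t^-1 - 3*t^-2 + 4*t^-3 - 3*t^-4 + 2*t^-5 - t^-6

Derivation:
Braid: s1^-1 s3^-1 s2 s1^-1 s3^-1 s2 s3^-1 on 4 strands, 7 crossings.
Writhe w = (#positive) - (#negative) = 2 - 5 = -3.
State-sum expansion of <K>. There are 2^7 = 128 states.
Each crossing splits two ways (0=vertical, 1=horizontal). The state's weight is A^(#A-smoothings - #B-smoothings) * d^(loops - 1).
Tabulate the states by total A-exponent and number of loops L (A-exp: L × count):
  A^7: L=5 ×1
  A^5: L=4 ×7
  A^3: L=3 ×20, L=5 ×1
  A^1: L=2 ×29, L=4 ×6
  A^-1: L=1 ×19, L=3 ×16
  A^-3: L=2 ×19, L=4 ×2
  A^-5: L=3 ×7
  A^-7: L=4 ×1
Each group contributes A^e * Σ count * d^(L-1):
Powers of d = -A^2 - A^-2: d^2 = A^4 + 2 + A^-4; d^3 = -A^6 - 3*A^2 - 3*A^-2 - A^-6; d^4 = A^8 + 4*A^4 + 6 + 4*A^-4 + A^-8.
  A^7 * (d^4) = A^15 + 4*A^11 + 6*A^7 + 4*A^3 + A^-1
  A^5 * (7*d^3) = -7*A^11 - 21*A^7 - 21*A^3 - 7*A^-1
  A^3 * (20*d^2 + d^4) = A^11 + 24*A^7 + 46*A^3 + 24*A^-1 + A^-5
  A^1 * (29*d + 6*d^3) = -6*A^7 - 47*A^3 - 47*A^-1 - 6*A^-5
  A^-1 * (19 + 16*d^2) = 16*A^3 + 51*A^-1 + 16*A^-5
  A^-3 * (19*d + 2*d^3) = -2*A^3 - 25*A^-1 - 25*A^-5 - 2*A^-9
  A^-5 * (7*d^2) = 7*A^-1 + 14*A^-5 + 7*A^-9
  A^-7 * (d^3) = -A^-1 - 3*A^-5 - 3*A^-9 - A^-13
Summing the groups: <K> = A^15 - 2*A^11 + 3*A^7 - 4*A^3 + 3*A^-1 - 3*A^-5 + 2*A^-9 - A^-13
Normalise by the writhe: (-A^3)^(-w) = (-A^3)^(3) = -A^9, so f(A) = -A^9 * <K> = -A^24 + 2*A^20 - 3*A^16 + 4*A^12 - 3*A^8 + 3*A^4 - 2 + A^-4.
Substitute A = t^(-1/4), i.e. A^e → t^(-e/4): V(t) = t - 2 + 3*t^-1 - 3*t^-2 + 4*t^-3 - 3*t^-4 + 2*t^-5 - t^-6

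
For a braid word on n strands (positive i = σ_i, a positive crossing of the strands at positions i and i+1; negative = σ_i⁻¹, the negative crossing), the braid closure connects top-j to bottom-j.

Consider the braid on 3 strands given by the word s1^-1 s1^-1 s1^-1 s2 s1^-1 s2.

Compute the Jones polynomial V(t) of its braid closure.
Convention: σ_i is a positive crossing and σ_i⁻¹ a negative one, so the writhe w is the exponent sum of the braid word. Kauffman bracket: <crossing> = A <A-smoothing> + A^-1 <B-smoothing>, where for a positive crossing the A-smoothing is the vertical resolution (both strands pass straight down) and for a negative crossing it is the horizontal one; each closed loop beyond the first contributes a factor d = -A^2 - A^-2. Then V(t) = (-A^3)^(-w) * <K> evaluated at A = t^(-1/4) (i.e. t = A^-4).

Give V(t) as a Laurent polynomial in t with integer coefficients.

t - 1 + 2*t^-1 - 2*t^-2 + 2*t^-3 - 2*t^-4 + t^-5

Derivation:
Braid: s1^-1 s1^-1 s1^-1 s2 s1^-1 s2 on 3 strands, 6 crossings.
Writhe w = (#positive) - (#negative) = 2 - 4 = -2.
State-sum expansion of <K>. There are 2^6 = 64 states.
For each crossing: s=0 is the vertical smoothing, s=1 horizontal. Crossing k contributes A^(sign_k * (1 - 2*s_k)); loop factor d = -A^2 - A^-2.
Tabulate the states by total A-exponent and number of loops L (A-exp: L × count):
  A^6: L=5 ×1
  A^4: L=4 ×6
  A^2: L=3 ×15
  A^0: L=2 ×19, L=4 ×1
  A^-2: L=1 ×11, L=3 ×4
  A^-4: L=2 ×6
  A^-6: L=3 ×1
Each group contributes A^e * Σ count * d^(L-1):
Powers of d = -A^2 - A^-2: d^2 = A^4 + 2 + A^-4; d^3 = -A^6 - 3*A^2 - 3*A^-2 - A^-6; d^4 = A^8 + 4*A^4 + 6 + 4*A^-4 + A^-8.
  A^6 * (d^4) = A^14 + 4*A^10 + 6*A^6 + 4*A^2 + A^-2
  A^4 * (6*d^3) = -6*A^10 - 18*A^6 - 18*A^2 - 6*A^-2
  A^2 * (15*d^2) = 15*A^6 + 30*A^2 + 15*A^-2
  A^0 * (19*d + d^3) = -A^6 - 22*A^2 - 22*A^-2 - A^-6
  A^-2 * (11 + 4*d^2) = 4*A^2 + 19*A^-2 + 4*A^-6
  A^-4 * (6*d) = -6*A^-2 - 6*A^-6
  A^-6 * (d^2) = A^-2 + 2*A^-6 + A^-10
Summing the groups: <K> = A^14 - 2*A^10 + 2*A^6 - 2*A^2 + 2*A^-2 - A^-6 + A^-10
Normalise by the writhe: (-A^3)^(-w) = (-A^3)^(2) = A^6, so f(A) = A^6 * <K> = A^20 - 2*A^16 + 2*A^12 - 2*A^8 + 2*A^4 - 1 + A^-4.
Substitute A = t^(-1/4), i.e. A^e → t^(-e/4): V(t) = t - 1 + 2*t^-1 - 2*t^-2 + 2*t^-3 - 2*t^-4 + t^-5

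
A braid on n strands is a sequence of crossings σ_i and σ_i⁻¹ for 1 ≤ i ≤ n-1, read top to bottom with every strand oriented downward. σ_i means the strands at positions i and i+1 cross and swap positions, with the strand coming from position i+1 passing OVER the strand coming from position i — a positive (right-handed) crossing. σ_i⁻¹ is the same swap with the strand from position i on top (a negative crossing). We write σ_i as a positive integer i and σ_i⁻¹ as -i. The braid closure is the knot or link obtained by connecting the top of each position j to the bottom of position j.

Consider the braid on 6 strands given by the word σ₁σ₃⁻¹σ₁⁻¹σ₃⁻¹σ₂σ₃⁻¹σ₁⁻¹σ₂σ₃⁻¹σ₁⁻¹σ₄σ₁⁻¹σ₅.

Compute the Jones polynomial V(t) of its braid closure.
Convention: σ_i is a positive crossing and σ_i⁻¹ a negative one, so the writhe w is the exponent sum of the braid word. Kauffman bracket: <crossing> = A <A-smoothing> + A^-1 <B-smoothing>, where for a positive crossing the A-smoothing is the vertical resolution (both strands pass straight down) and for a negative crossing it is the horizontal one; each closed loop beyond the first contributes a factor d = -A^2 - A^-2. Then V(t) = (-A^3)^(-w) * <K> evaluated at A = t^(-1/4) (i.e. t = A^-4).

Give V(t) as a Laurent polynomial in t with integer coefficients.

1 - 2*t^-1 + 4*t^-2 - 5*t^-3 + 7*t^-4 - 7*t^-5 + 6*t^-6 - 5*t^-7 + 3*t^-8 - t^-9

Derivation:
The presented braid s1 s3^-1 s1^-1 s3^-1 s2 s3^-1 s1^-1 s2 s3^-1 s1^-1 s4 s1^-1 s5 on 6 strands reduces by inverse Markov moves (closure unchanged at each step):
  Destabilize: the word has the form β·s5 where s5 occurs only as the final letter (β ∈ B_5); drop it and the last strand → 5 strands.
  Deconjugate: the word is γ·β·γ⁻¹ with γ = s1 (prefix) and γ⁻¹ = s1^-1 (suffix); strip both.
  Destabilize: the word has the form β·s4 where s4 occurs only as the final letter (β ∈ B_4); drop it and the last strand → 4 strands.
Reduced to β = s3^-1 s1^-1 s3^-1 s2 s3^-1 s1^-1 s2 s3^-1 s1^-1 on 4 strands, 9 crossings.
Compute on β:
Braid: s3^-1 s1^-1 s3^-1 s2 s3^-1 s1^-1 s2 s3^-1 s1^-1 on 4 strands, 9 crossings.
Writhe w = (#positive) - (#negative) = 2 - 7 = -5.
Computing the Kauffman bracket via state sum. There are 2^9 = 512 states.
Each crossing splits two ways (0=vertical, 1=horizontal). The state's weight is A^(#A-smoothings - #B-smoothings) * d^(loops - 1).
Tabulate the states by total A-exponent and number of loops L (A-exp: L × count):
  A^9: L=7 ×1
  A^7: L=6 ×9
  A^5: L=5 ×36
  A^3: L=4 ×83, L=6 ×1
  A^1: L=3 ×118, L=5 ×8
  A^-1: L=2 ×100, L=4 ×26
  A^-3: L=1 ×41, L=3 ×42, L=5 ×1
  A^-5: L=2 ×31, L=4 ×5
  A^-7: L=3 ×9
  A^-9: L=4 ×1
Each group contributes A^e * Σ count * d^(L-1):
Powers of d = -A^2 - A^-2: d^2 = A^4 + 2 + A^-4; d^3 = -A^6 - 3*A^2 - 3*A^-2 - A^-6; d^4 = A^8 + 4*A^4 + 6 + 4*A^-4 + A^-8; d^5 = -A^10 - 5*A^6 - 10*A^2 - 10*A^-2 - 5*A^-6 - A^-10; d^6 = A^12 + 6*A^8 + 15*A^4 + 20 + 15*A^-4 + 6*A^-8 + A^-12.
  A^9 * (d^6) = A^21 + 6*A^17 + 15*A^13 + 20*A^9 + 15*A^5 + 6*A + A^-3
  A^7 * (9*d^5) = -9*A^17 - 45*A^13 - 90*A^9 - 90*A^5 - 45*A - 9*A^-3
  A^5 * (36*d^4) = 36*A^13 + 144*A^9 + 216*A^5 + 144*A + 36*A^-3
  A^3 * (83*d^3 + d^5) = -A^13 - 88*A^9 - 259*A^5 - 259*A - 88*A^-3 - A^-7
  A^1 * (118*d^2 + 8*d^4) = 8*A^9 + 150*A^5 + 284*A + 150*A^-3 + 8*A^-7
  A^-1 * (100*d + 26*d^3) = -26*A^5 - 178*A - 178*A^-3 - 26*A^-7
  A^-3 * (41 + 42*d^2 + d^4) = A^5 + 46*A + 131*A^-3 + 46*A^-7 + A^-11
  A^-5 * (31*d + 5*d^3) = -5*A - 46*A^-3 - 46*A^-7 - 5*A^-11
  A^-7 * (9*d^2) = 9*A^-3 + 18*A^-7 + 9*A^-11
  A^-9 * (d^3) = -A^-3 - 3*A^-7 - 3*A^-11 - A^-15
Summing the groups: <K> = A^21 - 3*A^17 + 5*A^13 - 6*A^9 + 7*A^5 - 7*A + 5*A^-3 - 4*A^-7 + 2*A^-11 - A^-15
Normalise by the writhe: (-A^3)^(-w) = (-A^3)^(5) = -A^15, so f(A) = -A^15 * <K> = -A^36 + 3*A^32 - 5*A^28 + 6*A^24 - 7*A^20 + 7*A^16 - 5*A^12 + 4*A^8 - 2*A^4 + 1.
Substitute A = t^(-1/4), i.e. A^e → t^(-e/4): V(t) = 1 - 2*t^-1 + 4*t^-2 - 5*t^-3 + 7*t^-4 - 7*t^-5 + 6*t^-6 - 5*t^-7 + 3*t^-8 - t^-9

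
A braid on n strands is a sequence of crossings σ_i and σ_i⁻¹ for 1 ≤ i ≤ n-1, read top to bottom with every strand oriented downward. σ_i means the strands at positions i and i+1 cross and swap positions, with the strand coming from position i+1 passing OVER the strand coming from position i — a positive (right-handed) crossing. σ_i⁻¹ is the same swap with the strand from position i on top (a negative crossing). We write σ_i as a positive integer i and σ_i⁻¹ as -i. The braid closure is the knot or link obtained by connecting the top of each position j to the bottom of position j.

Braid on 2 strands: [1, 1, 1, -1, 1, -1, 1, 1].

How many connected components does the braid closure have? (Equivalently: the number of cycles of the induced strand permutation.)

Track the strand permutation on 2 strands, starting from identity.
  step 1: s1 swaps positions 1,2 -> [2 1]
  step 2: s1 swaps positions 1,2 -> [1 2]
  step 3: s1 swaps positions 1,2 -> [2 1]
  step 4: s1^-1 swaps positions 1,2 -> [1 2]
  step 5: s1 swaps positions 1,2 -> [2 1]
  step 6: s1^-1 swaps positions 1,2 -> [1 2]
  step 7: s1 swaps positions 1,2 -> [2 1]
  step 8: s1 swaps positions 1,2 -> [1 2]
Final permutation (position -> original strand): [1 2]
Closure components = cycle count of this permutation = 2.

Answer: 2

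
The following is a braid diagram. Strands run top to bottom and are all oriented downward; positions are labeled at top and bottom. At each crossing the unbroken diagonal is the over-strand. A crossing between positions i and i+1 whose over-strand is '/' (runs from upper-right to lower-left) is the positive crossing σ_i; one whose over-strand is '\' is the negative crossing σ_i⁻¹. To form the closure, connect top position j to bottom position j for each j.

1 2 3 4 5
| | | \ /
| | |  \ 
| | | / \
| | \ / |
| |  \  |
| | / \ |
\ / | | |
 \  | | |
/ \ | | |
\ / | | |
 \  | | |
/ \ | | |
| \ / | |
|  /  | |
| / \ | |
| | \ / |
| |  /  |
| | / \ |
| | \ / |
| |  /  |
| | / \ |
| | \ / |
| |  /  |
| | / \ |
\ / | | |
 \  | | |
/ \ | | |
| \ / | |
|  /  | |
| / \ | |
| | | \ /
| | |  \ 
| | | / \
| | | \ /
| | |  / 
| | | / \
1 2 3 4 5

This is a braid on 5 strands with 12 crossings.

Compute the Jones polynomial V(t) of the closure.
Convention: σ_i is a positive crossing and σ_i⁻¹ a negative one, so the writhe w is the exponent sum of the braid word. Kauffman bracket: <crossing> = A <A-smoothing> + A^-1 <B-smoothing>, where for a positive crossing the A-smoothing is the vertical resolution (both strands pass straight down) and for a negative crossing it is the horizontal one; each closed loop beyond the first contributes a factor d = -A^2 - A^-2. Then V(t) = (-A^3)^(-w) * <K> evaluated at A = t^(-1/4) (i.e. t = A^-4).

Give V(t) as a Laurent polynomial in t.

-t^5 + 2*t^4 - 3*t^3 + 4*t^2 - 4*t + 5 - 3*t^-1 + 2*t^-2 - t^-3

Derivation:
Reading the diagram top to bottom ('/'-over between positions i,i+1 = s_i, '\'-over = s_i^-1): braid word = s4^-1 s3^-1 s1^-1 s1^-1 s2 s3 s3 s3 s1^-1 s2 s4^-1 s4.
The presented braid s4^-1 s3^-1 s1^-1 s1^-1 s2 s3 s3 s3 s1^-1 s2 s4^-1 s4 on 5 strands reduces by inverse Markov moves (closure unchanged at each step):
  Deconjugate: the word is γ·β·γ⁻¹ with γ = s4^-1 (prefix) and γ⁻¹ = s4 (suffix); strip both.
  Destabilize: the word has the form β·s4^-1 where s4^-1 occurs only as the final letter (β ∈ B_4); drop it and the last strand → 4 strands.
Reduced to β = s3^-1 s1^-1 s1^-1 s2 s3 s3 s3 s1^-1 s2 on 4 strands, 9 crossings.
Compute on β:
Braid: s3^-1 s1^-1 s1^-1 s2 s3 s3 s3 s1^-1 s2 on 4 strands, 9 crossings.
Writhe w = (#positive) - (#negative) = 5 - 4 = 1.
Enumerate smoothing states for the bracket polynomial. There are 2^9 = 512 states.
Smooth each crossing (0=||, 1=⌣⌢); contribution A^(Σ sign_k(1-2s_k)) * d^(L-1).
Tabulate the states by total A-exponent and number of loops L (A-exp: L × count):
  A^9: L=4 ×1
  A^7: L=3 ×5, L=5 ×4
  A^5: L=2 ×10, L=4 ×23, L=6 ×3
  A^3: L=1 ×8, L=3 ×57, L=5 ×18, L=7 ×1
  A^1: L=2 ×70, L=4 ×50, L=6 ×6
  A^-1: L=1 ×33, L=3 ×75, L=5 ×18
  A^-3: L=2 ×51, L=4 ×32, L=6 ×1
  A^-5: L=3 ×32, L=5 ×4
  A^-7: L=4 ×9
  A^-9: L=5 ×1
Each group contributes A^e * Σ count * d^(L-1):
Powers of d = -A^2 - A^-2: d^2 = A^4 + 2 + A^-4; d^3 = -A^6 - 3*A^2 - 3*A^-2 - A^-6; d^4 = A^8 + 4*A^4 + 6 + 4*A^-4 + A^-8; d^5 = -A^10 - 5*A^6 - 10*A^2 - 10*A^-2 - 5*A^-6 - A^-10; d^6 = A^12 + 6*A^8 + 15*A^4 + 20 + 15*A^-4 + 6*A^-8 + A^-12.
  A^9 * (d^3) = -A^15 - 3*A^11 - 3*A^7 - A^3
  A^7 * (5*d^2 + 4*d^4) = 4*A^15 + 21*A^11 + 34*A^7 + 21*A^3 + 4*A^-1
  A^5 * (10*d + 23*d^3 + 3*d^5) = -3*A^15 - 38*A^11 - 109*A^7 - 109*A^3 - 38*A^-1 - 3*A^-5
  A^3 * (8 + 57*d^2 + 18*d^4 + d^6) = A^15 + 24*A^11 + 144*A^7 + 250*A^3 + 144*A^-1 + 24*A^-5 + A^-9
  A^1 * (70*d + 50*d^3 + 6*d^5) = -6*A^11 - 80*A^7 - 280*A^3 - 280*A^-1 - 80*A^-5 - 6*A^-9
  A^-1 * (33 + 75*d^2 + 18*d^4) = 18*A^7 + 147*A^3 + 291*A^-1 + 147*A^-5 + 18*A^-9
  A^-3 * (51*d + 32*d^3 + d^5) = -A^7 - 37*A^3 - 157*A^-1 - 157*A^-5 - 37*A^-9 - A^-13
  A^-5 * (32*d^2 + 4*d^4) = 4*A^3 + 48*A^-1 + 88*A^-5 + 48*A^-9 + 4*A^-13
  A^-7 * (9*d^3) = -9*A^-1 - 27*A^-5 - 27*A^-9 - 9*A^-13
  A^-9 * (d^4) = A^-1 + 4*A^-5 + 6*A^-9 + 4*A^-13 + A^-17
Summing the groups: <K> = A^15 - 2*A^11 + 3*A^7 - 5*A^3 + 4*A^-1 - 4*A^-5 + 3*A^-9 - 2*A^-13 + A^-17
Normalise by the writhe: (-A^3)^(-w) = (-A^3)^(-1) = -A^-3, so f(A) = -A^-3 * <K> = -A^12 + 2*A^8 - 3*A^4 + 5 - 4*A^-4 + 4*A^-8 - 3*A^-12 + 2*A^-16 - A^-20.
Substitute A = t^(-1/4), i.e. A^e → t^(-e/4): V(t) = -t^5 + 2*t^4 - 3*t^3 + 4*t^2 - 4*t + 5 - 3*t^-1 + 2*t^-2 - t^-3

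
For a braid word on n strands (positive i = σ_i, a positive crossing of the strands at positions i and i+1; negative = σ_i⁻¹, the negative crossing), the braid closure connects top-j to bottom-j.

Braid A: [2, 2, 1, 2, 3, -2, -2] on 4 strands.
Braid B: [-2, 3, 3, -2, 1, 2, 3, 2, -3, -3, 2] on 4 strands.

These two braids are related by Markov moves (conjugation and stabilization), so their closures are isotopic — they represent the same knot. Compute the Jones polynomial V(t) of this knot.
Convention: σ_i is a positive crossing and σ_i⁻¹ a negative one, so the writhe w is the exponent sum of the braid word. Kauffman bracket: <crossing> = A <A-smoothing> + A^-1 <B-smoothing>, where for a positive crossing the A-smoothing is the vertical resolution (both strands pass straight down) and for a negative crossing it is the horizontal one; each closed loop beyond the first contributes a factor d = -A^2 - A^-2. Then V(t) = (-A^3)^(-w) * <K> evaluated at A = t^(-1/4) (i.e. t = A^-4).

Markov-equivalent braids have isotopic closures, hence identical knot invariants. Strip the Markov moves from each word to reach a common short braid β, then compute V(t) once on β.
Braid A: s2 s2 s1 s2 s3 s2^-1 s2^-1 on 4 strands reduces by inverse Markov moves (closure unchanged at each step):
  Deconjugate: the word is γ·β·γ⁻¹ with γ = s2 s2 (prefix) and γ⁻¹ = s2^-1 s2^-1 (suffix); strip both.
Reduced to β = s1 s2 s3 on 4 strands, 3 crossings.
Braid B: s2^-1 s3 s3 s2^-1 s1 s2 s3 s2 s3^-1 s3^-1 s2 on 4 strands reduces by inverse Markov moves (closure unchanged at each step):
  Deconjugate: the word is γ·β·γ⁻¹ with γ = s2^-1 s3 (prefix) and γ⁻¹ = s3^-1 s2 (suffix); strip both.
  Deconjugate: the word is γ·β·γ⁻¹ with γ = s3 s2^-1 (prefix) and γ⁻¹ = s2 s3^-1 (suffix); strip both.
Reduced to β = s1 s2 s3 on 4 strands, 3 crossings.
Both give the same β = s1 s2 s3 on 4 strands, so one state sum suffices:
Braid: s1 s2 s3 on 4 strands, 3 crossings.
Writhe w = (#positive) - (#negative) = 3 - 0 = 3.
Computing the Kauffman bracket via state sum. There are 2^3 = 8 states.
Smooth each crossing (0=||, 1=⌣⌢); contribution A^(Σ sign_k(1-2s_k)) * d^(L-1).
  state 000: A-exp=+3, loops=4, term = A^3 * d^3
  state 001: A-exp=+1, loops=3, term = A^1 * d^2
  state 010: A-exp=+1, loops=3, term = A^1 * d^2
  state 011: A-exp=-1, loops=2, term = A^-1 * d^1
  state 100: A-exp=+1, loops=3, term = A^1 * d^2
  state 101: A-exp=-1, loops=2, term = A^-1 * d^1
  state 110: A-exp=-1, loops=2, term = A^-1 * d^1
  state 111: A-exp=-3, loops=1, term = A^-3 * d^0
Collect the terms by A-exponent (count of states per loop number):
Powers of d = -A^2 - A^-2: d^2 = A^4 + 2 + A^-4; d^3 = -A^6 - 3*A^2 - 3*A^-2 - A^-6.
  A^3 * (d^3) = -A^9 - 3*A^5 - 3*A - A^-3
  A^1 * (3*d^2) = 3*A^5 + 6*A + 3*A^-3
  A^-1 * (3*d) = -3*A - 3*A^-3
  A^-3 * (1) = A^-3
Summing the groups: <K> = -A^9
Normalise by the writhe: (-A^3)^(-w) = (-A^3)^(-3) = -A^-9, so f(A) = -A^-9 * <K> = 1.
Substitute A = t^(-1/4), i.e. A^e → t^(-e/4): V(t) = 1

Answer: 1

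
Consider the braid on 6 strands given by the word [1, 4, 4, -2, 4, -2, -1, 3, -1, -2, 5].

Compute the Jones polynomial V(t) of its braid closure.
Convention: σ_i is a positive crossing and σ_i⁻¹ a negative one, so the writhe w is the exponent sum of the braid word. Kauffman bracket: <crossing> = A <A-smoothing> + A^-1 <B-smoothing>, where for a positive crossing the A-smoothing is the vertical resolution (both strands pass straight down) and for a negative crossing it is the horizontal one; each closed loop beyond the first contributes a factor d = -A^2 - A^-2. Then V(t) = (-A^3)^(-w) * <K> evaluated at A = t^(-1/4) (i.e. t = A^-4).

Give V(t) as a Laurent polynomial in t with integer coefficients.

-t^3 + 2*t^2 - 3*t + 4 - 3*t^-1 + 4*t^-2 - 2*t^-3 + t^-4 - t^-5

Derivation:
The presented braid s1 s4 s4 s2^-1 s4 s2^-1 s1^-1 s3 s1^-1 s2^-1 s5 on 6 strands reduces by inverse Markov moves (closure unchanged at each step):
  Destabilize: the word has the form β·s5 where s5 occurs only as the final letter (β ∈ B_5); drop it and the last strand → 5 strands.
Reduced to β = s1 s4 s4 s2^-1 s4 s2^-1 s1^-1 s3 s1^-1 s2^-1 on 5 strands, 10 crossings.
Compute on β:
Braid: s1 s4 s4 s2^-1 s4 s2^-1 s1^-1 s3 s1^-1 s2^-1 on 5 strands, 10 crossings.
Writhe w = (#positive) - (#negative) = 5 - 5 = 0.
Enumerate smoothing states for the bracket polynomial. There are 2^10 = 1024 states.
Each crossing splits two ways (0=vertical, 1=horizontal). The state's weight is A^(#A-smoothings - #B-smoothings) * d^(loops - 1).
Tabulate the states by total A-exponent and number of loops L (A-exp: L × count):
  A^10: L=6 ×1
  A^8: L=5 ×10
  A^6: L=4 ×40, L=6 ×5
  A^4: L=3 ×80, L=5 ×39, L=7 ×1
  A^2: L=2 ×79, L=4 ×117, L=6 ×14
  A^0: L=1 ×30, L=3 ×158, L=5 ×62, L=7 ×2
  A^-2: L=2 ×84, L=4 ×111, L=6 ×15
  A^-4: L=1 ×9, L=3 ×74, L=5 ×36, L=7 ×1
  A^-6: L=2 ×12, L=4 ×29, L=6 ×4
  A^-8: L=3 ×6, L=5 ×4
  A^-10: L=4 ×1
Each group contributes A^e * Σ count * d^(L-1):
Powers of d = -A^2 - A^-2: d^2 = A^4 + 2 + A^-4; d^3 = -A^6 - 3*A^2 - 3*A^-2 - A^-6; d^4 = A^8 + 4*A^4 + 6 + 4*A^-4 + A^-8; d^5 = -A^10 - 5*A^6 - 10*A^2 - 10*A^-2 - 5*A^-6 - A^-10; d^6 = A^12 + 6*A^8 + 15*A^4 + 20 + 15*A^-4 + 6*A^-8 + A^-12.
  A^10 * (d^5) = -A^20 - 5*A^16 - 10*A^12 - 10*A^8 - 5*A^4 - 1
  A^8 * (10*d^4) = 10*A^16 + 40*A^12 + 60*A^8 + 40*A^4 + 10
  A^6 * (40*d^3 + 5*d^5) = -5*A^16 - 65*A^12 - 170*A^8 - 170*A^4 - 65 - 5*A^-4
  A^4 * (80*d^2 + 39*d^4 + d^6) = A^16 + 45*A^12 + 251*A^8 + 414*A^4 + 251 + 45*A^-4 + A^-8
  A^2 * (79*d + 117*d^3 + 14*d^5) = -14*A^12 - 187*A^8 - 570*A^4 - 570 - 187*A^-4 - 14*A^-8
  A^0 * (30 + 158*d^2 + 62*d^4 + 2*d^6) = 2*A^12 + 74*A^8 + 436*A^4 + 758 + 436*A^-4 + 74*A^-8 + 2*A^-12
  A^-2 * (84*d + 111*d^3 + 15*d^5) = -15*A^8 - 186*A^4 - 567 - 567*A^-4 - 186*A^-8 - 15*A^-12
  A^-4 * (9 + 74*d^2 + 36*d^4 + d^6) = A^8 + 42*A^4 + 233 + 393*A^-4 + 233*A^-8 + 42*A^-12 + A^-16
  A^-6 * (12*d + 29*d^3 + 4*d^5) = -4*A^4 - 49 - 139*A^-4 - 139*A^-8 - 49*A^-12 - 4*A^-16
  A^-8 * (6*d^2 + 4*d^4) = 4 + 22*A^-4 + 36*A^-8 + 22*A^-12 + 4*A^-16
  A^-10 * (d^3) = -A^-4 - 3*A^-8 - 3*A^-12 - A^-16
Summing the groups: <K> = -A^20 + A^16 - 2*A^12 + 4*A^8 - 3*A^4 + 4 - 3*A^-4 + 2*A^-8 - A^-12
Normalise by the writhe: (-A^3)^(-w) = (-A^3)^(0) = 1, so f(A) = 1 * <K> = -A^20 + A^16 - 2*A^12 + 4*A^8 - 3*A^4 + 4 - 3*A^-4 + 2*A^-8 - A^-12.
Substitute A = t^(-1/4), i.e. A^e → t^(-e/4): V(t) = -t^3 + 2*t^2 - 3*t + 4 - 3*t^-1 + 4*t^-2 - 2*t^-3 + t^-4 - t^-5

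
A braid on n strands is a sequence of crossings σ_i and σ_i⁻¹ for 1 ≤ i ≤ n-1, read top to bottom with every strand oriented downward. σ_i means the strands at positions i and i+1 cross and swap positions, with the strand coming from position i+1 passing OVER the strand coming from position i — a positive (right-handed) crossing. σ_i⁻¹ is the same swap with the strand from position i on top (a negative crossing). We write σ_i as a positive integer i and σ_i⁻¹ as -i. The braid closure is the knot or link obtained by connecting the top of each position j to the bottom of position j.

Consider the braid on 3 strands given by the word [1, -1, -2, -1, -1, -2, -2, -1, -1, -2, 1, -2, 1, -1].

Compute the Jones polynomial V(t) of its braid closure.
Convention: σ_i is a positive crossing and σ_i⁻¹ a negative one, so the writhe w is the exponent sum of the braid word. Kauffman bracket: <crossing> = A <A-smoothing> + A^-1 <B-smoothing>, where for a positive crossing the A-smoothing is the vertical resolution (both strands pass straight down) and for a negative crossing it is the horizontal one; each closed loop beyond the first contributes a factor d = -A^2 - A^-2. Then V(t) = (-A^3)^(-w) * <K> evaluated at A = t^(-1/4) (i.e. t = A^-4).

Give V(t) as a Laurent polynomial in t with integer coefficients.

The presented braid s1 s1^-1 s2^-1 s1^-1 s1^-1 s2^-1 s2^-1 s1^-1 s1^-1 s2^-1 s1 s2^-1 s1 s1^-1 on 3 strands reduces by inverse Markov moves (closure unchanged at each step):
  Deconjugate: the word is γ·β·γ⁻¹ with γ = s1 s1^-1 (prefix) and γ⁻¹ = s1 s1^-1 (suffix); strip both.
Reduced to β = s2^-1 s1^-1 s1^-1 s2^-1 s2^-1 s1^-1 s1^-1 s2^-1 s1 s2^-1 on 3 strands, 10 crossings.
Compute on β:
Braid: s2^-1 s1^-1 s1^-1 s2^-1 s2^-1 s1^-1 s1^-1 s2^-1 s1 s2^-1 on 3 strands, 10 crossings.
Writhe w = (#positive) - (#negative) = 1 - 9 = -8.
Enumerate smoothing states for the bracket polynomial. There are 2^10 = 1024 states.
For each crossing: s=0 is the vertical smoothing, s=1 horizontal. Crossing k contributes A^(sign_k * (1 - 2*s_k)); loop factor d = -A^2 - A^-2.
Tabulate the states by total A-exponent and number of loops L (A-exp: L × count):
  A^10: L=6 ×1
  A^8: L=5 ×10
  A^6: L=4 ×41, L=6 ×4
  A^4: L=3 ×86, L=5 ×34
  A^2: L=2 ×92, L=4 ×114, L=6 ×4
  A^0: L=1 ×40, L=3 ×185, L=5 ×27
  A^-2: L=2 ×142, L=4 ×67, L=6 ×1
  A^-4: L=1 ×40, L=3 ×76, L=5 ×4
  A^-6: L=2 ×39, L=4 ×6
  A^-8: L=1 ×5, L=3 ×5
  A^-10: L=2 ×1
Each group contributes A^e * Σ count * d^(L-1):
Powers of d = -A^2 - A^-2: d^2 = A^4 + 2 + A^-4; d^3 = -A^6 - 3*A^2 - 3*A^-2 - A^-6; d^4 = A^8 + 4*A^4 + 6 + 4*A^-4 + A^-8; d^5 = -A^10 - 5*A^6 - 10*A^2 - 10*A^-2 - 5*A^-6 - A^-10.
  A^10 * (d^5) = -A^20 - 5*A^16 - 10*A^12 - 10*A^8 - 5*A^4 - 1
  A^8 * (10*d^4) = 10*A^16 + 40*A^12 + 60*A^8 + 40*A^4 + 10
  A^6 * (41*d^3 + 4*d^5) = -4*A^16 - 61*A^12 - 163*A^8 - 163*A^4 - 61 - 4*A^-4
  A^4 * (86*d^2 + 34*d^4) = 34*A^12 + 222*A^8 + 376*A^4 + 222 + 34*A^-4
  A^2 * (92*d + 114*d^3 + 4*d^5) = -4*A^12 - 134*A^8 - 474*A^4 - 474 - 134*A^-4 - 4*A^-8
  A^0 * (40 + 185*d^2 + 27*d^4) = 27*A^8 + 293*A^4 + 572 + 293*A^-4 + 27*A^-8
  A^-2 * (142*d + 67*d^3 + d^5) = -A^8 - 72*A^4 - 353 - 353*A^-4 - 72*A^-8 - A^-12
  A^-4 * (40 + 76*d^2 + 4*d^4) = 4*A^4 + 92 + 216*A^-4 + 92*A^-8 + 4*A^-12
  A^-6 * (39*d + 6*d^3) = -6 - 57*A^-4 - 57*A^-8 - 6*A^-12
  A^-8 * (5 + 5*d^2) = 5*A^-4 + 15*A^-8 + 5*A^-12
  A^-10 * (d) = -A^-8 - A^-12
Summing the groups: <K> = -A^20 + A^16 - A^12 + A^8 - A^4 + 1 + A^-12
Normalise by the writhe: (-A^3)^(-w) = (-A^3)^(8) = A^24, so f(A) = A^24 * <K> = -A^44 + A^40 - A^36 + A^32 - A^28 + A^24 + A^12.
Substitute A = t^(-1/4), i.e. A^e → t^(-e/4): V(t) = t^-3 + t^-6 - t^-7 + t^-8 - t^-9 + t^-10 - t^-11

Answer: t^-3 + t^-6 - t^-7 + t^-8 - t^-9 + t^-10 - t^-11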